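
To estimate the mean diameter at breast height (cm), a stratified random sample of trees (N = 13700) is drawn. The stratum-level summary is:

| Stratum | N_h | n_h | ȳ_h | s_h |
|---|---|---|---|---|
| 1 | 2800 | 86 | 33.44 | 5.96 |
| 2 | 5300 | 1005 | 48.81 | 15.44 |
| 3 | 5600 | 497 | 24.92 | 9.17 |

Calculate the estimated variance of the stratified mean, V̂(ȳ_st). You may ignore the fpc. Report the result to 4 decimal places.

V̂(ȳ_st) = Σ W_h² s_h²/n_h, with W_h = N_h/N and N = 13700:
  stratum 1: (2800/13700)²·5.96²/86 = 0.0172532
  stratum 2: (5300/13700)²·15.44²/1005 = 0.0355009
  stratum 3: (5600/13700)²·9.17²/497 = 0.0282694
V̂(ȳ_st) = 0.0810235

V̂(ȳ_st) ≈ 0.0810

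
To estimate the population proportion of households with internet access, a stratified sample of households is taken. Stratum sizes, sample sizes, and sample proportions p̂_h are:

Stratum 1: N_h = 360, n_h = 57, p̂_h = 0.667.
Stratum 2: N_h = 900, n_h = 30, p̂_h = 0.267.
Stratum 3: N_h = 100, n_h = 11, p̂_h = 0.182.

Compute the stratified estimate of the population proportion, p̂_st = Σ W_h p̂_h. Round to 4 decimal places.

p̂_st ≈ 0.3666

N = 1360; stratum weights W_h = N_h/N.
p̂_st = Σ W_h p̂_h = (360·0.667 + 900·0.267 + 100·0.182)/1360 = 0.36663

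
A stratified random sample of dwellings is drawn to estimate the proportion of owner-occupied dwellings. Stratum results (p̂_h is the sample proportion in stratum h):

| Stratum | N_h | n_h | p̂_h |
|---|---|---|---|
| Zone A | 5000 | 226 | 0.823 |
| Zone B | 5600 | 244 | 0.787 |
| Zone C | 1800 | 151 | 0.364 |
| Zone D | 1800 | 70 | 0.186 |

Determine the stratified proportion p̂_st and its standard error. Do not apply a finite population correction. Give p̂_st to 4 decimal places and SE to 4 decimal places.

p̂_st ≈ 0.6699, SE ≈ 0.0157

N = 14200; stratum weights W_h = N_h/N.
p̂_st = Σ W_h p̂_h = (5000·0.823 + 5600·0.787 + 1800·0.364 + 1800·0.186)/14200 = 0.66987
V̂(p̂_st) = Σ W_h² p̂_h(1−p̂_h)/(n_h−1):
  stratum Zone A: (5000/14200)²·0.823·0.177/225 = 8.02701e-05
  stratum Zone B: (5600/14200)²·0.787·0.213/243 = 0.000107287
  stratum Zone C: (1800/14200)²·0.364·0.636/150 = 2.47991e-05
  stratum Zone D: (1800/14200)²·0.186·0.814/69 = 3.52579e-05
V̂(p̂_st) = 0.000247614; SE = √V̂ = 0.0157358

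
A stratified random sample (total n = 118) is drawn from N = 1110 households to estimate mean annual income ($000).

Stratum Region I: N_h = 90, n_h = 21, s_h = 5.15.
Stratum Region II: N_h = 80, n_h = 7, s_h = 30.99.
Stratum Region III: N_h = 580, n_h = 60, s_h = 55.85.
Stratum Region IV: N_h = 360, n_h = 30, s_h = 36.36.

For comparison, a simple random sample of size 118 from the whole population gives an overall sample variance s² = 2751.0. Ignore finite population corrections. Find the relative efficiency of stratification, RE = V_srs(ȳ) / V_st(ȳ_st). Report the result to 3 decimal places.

V̂(ȳ_st) = Σ W_h² s_h²/n_h, with W_h = N_h/N and N = 1110:
  stratum Region I: (90/1110)²·5.15²/21 = 0.00830298
  stratum Region II: (80/1110)²·30.99²/7 = 0.712655
  stratum Region III: (580/1110)²·55.85²/60 = 14.194
  stratum Region IV: (360/1110)²·36.36²/30 = 4.63538
V_st = 19.5504
V_srs = s²/n = 2751.0/118 = 23.3136
Relative efficiency = V_srs / V_st = 23.3136/19.5504 = 1.1925

RE ≈ 1.192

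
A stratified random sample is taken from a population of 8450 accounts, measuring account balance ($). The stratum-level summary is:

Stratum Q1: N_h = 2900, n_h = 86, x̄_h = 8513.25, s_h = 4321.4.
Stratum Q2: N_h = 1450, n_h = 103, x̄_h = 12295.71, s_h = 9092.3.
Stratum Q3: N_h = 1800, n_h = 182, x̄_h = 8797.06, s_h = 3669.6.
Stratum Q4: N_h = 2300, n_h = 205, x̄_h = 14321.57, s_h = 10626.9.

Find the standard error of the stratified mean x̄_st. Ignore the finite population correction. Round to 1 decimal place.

SE(x̄_st) ≈ 305.6

V̂(x̄_st) = Σ W_h² s_h²/n_h, with W_h = N_h/N and N = 8450:
  stratum Q1: (2900/8450)²·4321.4²/86 = 25576
  stratum Q2: (1450/8450)²·9092.3²/103 = 23633.8
  stratum Q3: (1800/8450)²·3669.6²/182 = 3357.36
  stratum Q4: (2300/8450)²·10626.9²/205 = 40813.3
V̂(x̄_st) = 93380.4
SE(x̄_st) = √93380.4 = 305.582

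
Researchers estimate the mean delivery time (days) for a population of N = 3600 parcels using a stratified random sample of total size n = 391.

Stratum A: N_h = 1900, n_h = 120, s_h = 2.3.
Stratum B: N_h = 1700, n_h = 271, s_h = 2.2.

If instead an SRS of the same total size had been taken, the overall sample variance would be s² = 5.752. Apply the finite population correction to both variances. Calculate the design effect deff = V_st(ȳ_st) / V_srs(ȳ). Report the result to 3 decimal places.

deff ≈ 1.133

V̂(ȳ_st) = Σ W_h² (1 − n_h/N_h) s_h²/n_h, with W_h = N_h/N and N = 3600:
  stratum A: (1900/3600)²·(1 − 120/1900)·2.3²/120 = 0.0115038
  stratum B: (1700/3600)²·(1 − 271/1700)·2.2²/271 = 0.00334774
V_st = 0.0148516
V_srs = (1 − 391/3600)·5.752/391 = 0.0131132
deff = V_st / V_srs = 0.0148516/0.0131132 = 1.1326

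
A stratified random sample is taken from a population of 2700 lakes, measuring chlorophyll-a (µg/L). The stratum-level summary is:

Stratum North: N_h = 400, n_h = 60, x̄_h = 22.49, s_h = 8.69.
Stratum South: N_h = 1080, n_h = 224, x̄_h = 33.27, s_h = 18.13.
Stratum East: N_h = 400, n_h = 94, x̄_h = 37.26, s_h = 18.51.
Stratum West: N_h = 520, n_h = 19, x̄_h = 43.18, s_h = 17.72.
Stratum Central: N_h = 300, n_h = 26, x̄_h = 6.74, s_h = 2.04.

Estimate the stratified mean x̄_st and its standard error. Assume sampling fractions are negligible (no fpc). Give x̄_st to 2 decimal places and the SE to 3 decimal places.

x̄_st ≈ 31.22, SE ≈ 0.978

x̄_st = Σ W_h x̄_h = (400·22.49 + 1080·33.27 + 400·37.26 + 520·43.18 + 300·6.74)/2700 = 31.22489
V̂(x̄_st) = Σ W_h² s_h²/n_h, with W_h = N_h/N and N = 2700:
  stratum North: (400/2700)²·8.69²/60 = 0.0276236
  stratum South: (1080/2700)²·18.13²/224 = 0.234784
  stratum East: (400/2700)²·18.51²/94 = 0.0799977
  stratum West: (520/2700)²·17.72²/19 = 0.612989
  stratum Central: (300/2700)²·2.04²/26 = 0.00197607
V̂(x̄_st) = 0.95737
SE(x̄_st) = √0.95737 = 0.978453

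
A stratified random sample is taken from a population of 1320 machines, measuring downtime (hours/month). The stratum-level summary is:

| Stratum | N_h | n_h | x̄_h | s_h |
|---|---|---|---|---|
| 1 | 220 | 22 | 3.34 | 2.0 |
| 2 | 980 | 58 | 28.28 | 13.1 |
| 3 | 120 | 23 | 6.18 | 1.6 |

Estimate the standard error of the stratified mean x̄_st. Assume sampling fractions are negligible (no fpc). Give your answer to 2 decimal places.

SE(x̄_st) ≈ 1.28

V̂(x̄_st) = Σ W_h² s_h²/n_h, with W_h = N_h/N and N = 1320:
  stratum 1: (220/1320)²·2.0²/22 = 0.00505051
  stratum 2: (980/1320)²·13.1²/58 = 1.63087
  stratum 3: (120/1320)²·1.6²/23 = 0.000919871
V̂(x̄_st) = 1.63684
SE(x̄_st) = √1.63684 = 1.27939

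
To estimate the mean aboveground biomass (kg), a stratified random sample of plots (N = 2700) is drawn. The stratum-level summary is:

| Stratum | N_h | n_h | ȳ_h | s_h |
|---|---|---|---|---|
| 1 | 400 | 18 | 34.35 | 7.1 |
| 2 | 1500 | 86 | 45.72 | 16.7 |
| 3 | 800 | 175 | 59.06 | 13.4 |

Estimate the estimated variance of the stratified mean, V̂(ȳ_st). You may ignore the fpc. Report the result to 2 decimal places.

V̂(ȳ_st) = Σ W_h² s_h²/n_h, with W_h = N_h/N and N = 2700:
  stratum 1: (400/2700)²·7.1²/18 = 0.0614662
  stratum 2: (1500/2700)²·16.7²/86 = 1.0009
  stratum 3: (800/2700)²·13.4²/175 = 0.0900791
V̂(ȳ_st) = 1.15244

V̂(ȳ_st) ≈ 1.15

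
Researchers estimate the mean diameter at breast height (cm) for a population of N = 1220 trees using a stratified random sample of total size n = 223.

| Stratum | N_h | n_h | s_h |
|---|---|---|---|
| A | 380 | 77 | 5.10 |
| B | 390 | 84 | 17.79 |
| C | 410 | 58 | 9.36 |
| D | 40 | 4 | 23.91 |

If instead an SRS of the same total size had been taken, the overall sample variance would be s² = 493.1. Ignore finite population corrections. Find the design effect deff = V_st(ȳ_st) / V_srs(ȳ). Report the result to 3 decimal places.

V̂(ȳ_st) = Σ W_h² s_h²/n_h, with W_h = N_h/N and N = 1220:
  stratum A: (380/1220)²·5.10²/77 = 0.0327716
  stratum B: (390/1220)²·17.79²/84 = 0.385019
  stratum C: (410/1220)²·9.36²/58 = 0.170597
  stratum D: (40/1220)²·23.91²/4 = 0.153638
V_st = 0.742026
V_srs = s²/n = 493.1/223 = 2.21121
deff = V_st / V_srs = 0.742026/2.21121 = 0.3356

deff ≈ 0.336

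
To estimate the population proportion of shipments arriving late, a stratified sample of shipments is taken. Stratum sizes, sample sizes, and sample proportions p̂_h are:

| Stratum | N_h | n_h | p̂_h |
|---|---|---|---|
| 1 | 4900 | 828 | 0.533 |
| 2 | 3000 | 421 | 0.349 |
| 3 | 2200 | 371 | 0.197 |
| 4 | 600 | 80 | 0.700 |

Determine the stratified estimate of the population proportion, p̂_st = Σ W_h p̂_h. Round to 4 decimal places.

p̂_st ≈ 0.4217

N = 10700; stratum weights W_h = N_h/N.
p̂_st = Σ W_h p̂_h = (4900·0.533 + 3000·0.349 + 2200·0.197 + 600·0.700)/10700 = 0.42169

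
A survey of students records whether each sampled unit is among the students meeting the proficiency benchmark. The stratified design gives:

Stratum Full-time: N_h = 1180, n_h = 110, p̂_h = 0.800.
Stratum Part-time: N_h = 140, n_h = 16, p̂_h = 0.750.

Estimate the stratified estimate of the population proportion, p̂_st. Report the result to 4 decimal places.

p̂_st ≈ 0.7947

N = 1320; stratum weights W_h = N_h/N.
p̂_st = Σ W_h p̂_h = (1180·0.800 + 140·0.750)/1320 = 0.79470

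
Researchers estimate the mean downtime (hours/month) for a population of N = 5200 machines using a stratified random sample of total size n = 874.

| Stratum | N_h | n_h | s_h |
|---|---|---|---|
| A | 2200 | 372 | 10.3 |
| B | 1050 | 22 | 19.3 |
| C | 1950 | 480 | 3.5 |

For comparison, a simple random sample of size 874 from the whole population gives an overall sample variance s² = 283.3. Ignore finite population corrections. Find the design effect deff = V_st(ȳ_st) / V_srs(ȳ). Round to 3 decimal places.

deff ≈ 2.298

V̂(ȳ_st) = Σ W_h² s_h²/n_h, with W_h = N_h/N and N = 5200:
  stratum A: (2200/5200)²·10.3²/372 = 0.051047
  stratum B: (1050/5200)²·19.3²/22 = 0.690341
  stratum C: (1950/5200)²·3.5²/480 = 0.00358887
V_st = 0.744977
V_srs = s²/n = 283.3/874 = 0.324142
deff = V_st / V_srs = 0.744977/0.324142 = 2.2983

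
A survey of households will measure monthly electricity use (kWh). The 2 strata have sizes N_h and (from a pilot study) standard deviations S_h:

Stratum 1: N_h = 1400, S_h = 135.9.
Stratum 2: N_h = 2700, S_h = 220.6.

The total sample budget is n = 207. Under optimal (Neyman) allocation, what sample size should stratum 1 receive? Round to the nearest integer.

50

Neyman allocation: n_h = n · N_h S_h / Σ N_i S_i, with n = 207.
  stratum 1: N_h·S_h = 1400·135.9 = 190260.00
  stratum 2: N_h·S_h = 2700·220.6 = 595620.00
Σ N_h S_h = 785880.00
n for stratum 1 = 207·190260.00/785880.00 = 50.114 → 50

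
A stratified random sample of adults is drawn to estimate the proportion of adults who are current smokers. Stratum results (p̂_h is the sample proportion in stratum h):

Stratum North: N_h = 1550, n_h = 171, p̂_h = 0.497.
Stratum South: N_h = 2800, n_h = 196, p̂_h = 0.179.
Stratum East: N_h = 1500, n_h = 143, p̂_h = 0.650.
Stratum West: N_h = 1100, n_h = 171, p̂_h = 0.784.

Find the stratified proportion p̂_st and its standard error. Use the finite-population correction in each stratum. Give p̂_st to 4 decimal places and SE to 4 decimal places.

N = 6950; stratum weights W_h = N_h/N.
p̂_st = Σ W_h p̂_h = (1550·0.497 + 2800·0.179 + 1500·0.650 + 1100·0.784)/6950 = 0.44733
V̂(p̂_st) = Σ W_h² (1 − n_h/N_h) p̂_h(1−p̂_h)/(n_h−1):
  stratum North: (1550/6950)²·(1 − 171/1550)·0.497·0.503/170 = 6.50731e-05
  stratum South: (2800/6950)²·(1 − 196/2800)·0.179·0.821/195 = 0.00011376
  stratum East: (1500/6950)²·(1 − 143/1500)·0.650·0.350/142 = 6.75141e-05
  stratum West: (1100/6950)²·(1 − 171/1100)·0.784·0.216/170 = 2.10746e-05
V̂(p̂_st) = 0.000267422; SE = √V̂ = 0.016353

p̂_st ≈ 0.4473, SE ≈ 0.0164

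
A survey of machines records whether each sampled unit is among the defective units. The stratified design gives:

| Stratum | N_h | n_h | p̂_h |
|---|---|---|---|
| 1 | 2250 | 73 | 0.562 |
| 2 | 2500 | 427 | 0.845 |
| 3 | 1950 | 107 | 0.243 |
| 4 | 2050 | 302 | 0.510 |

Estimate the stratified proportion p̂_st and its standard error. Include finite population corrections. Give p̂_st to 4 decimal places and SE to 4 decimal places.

N = 8750; stratum weights W_h = N_h/N.
p̂_st = Σ W_h p̂_h = (2250·0.562 + 2500·0.845 + 1950·0.243 + 2050·0.510)/8750 = 0.55958
V̂(p̂_st) = Σ W_h² (1 − n_h/N_h) p̂_h(1−p̂_h)/(n_h−1):
  stratum 1: (2250/8750)²·(1 − 73/2250)·0.562·0.438/72 = 0.000218727
  stratum 2: (2500/8750)²·(1 − 427/2500)·0.845·0.155/426 = 2.08114e-05
  stratum 3: (1950/8750)²·(1 − 107/1950)·0.243·0.757/106 = 8.14592e-05
  stratum 4: (2050/8750)²·(1 − 302/2050)·0.510·0.490/301 = 3.88579e-05
V̂(p̂_st) = 0.000359856; SE = √V̂ = 0.0189699

p̂_st ≈ 0.5596, SE ≈ 0.0190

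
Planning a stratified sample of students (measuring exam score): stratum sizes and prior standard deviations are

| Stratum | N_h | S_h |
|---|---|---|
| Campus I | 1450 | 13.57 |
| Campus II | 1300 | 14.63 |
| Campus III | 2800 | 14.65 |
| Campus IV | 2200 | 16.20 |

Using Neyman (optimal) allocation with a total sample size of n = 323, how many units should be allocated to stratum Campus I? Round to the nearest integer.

55

Neyman allocation: n_h = n · N_h S_h / Σ N_i S_i, with n = 323.
  stratum Campus I: N_h·S_h = 1450·13.57 = 19676.50
  stratum Campus II: N_h·S_h = 1300·14.63 = 19019.00
  stratum Campus III: N_h·S_h = 2800·14.65 = 41020.00
  stratum Campus IV: N_h·S_h = 2200·16.20 = 35640.00
Σ N_h S_h = 115355.50
n for stratum Campus I = 323·19676.50/115355.50 = 55.095 → 55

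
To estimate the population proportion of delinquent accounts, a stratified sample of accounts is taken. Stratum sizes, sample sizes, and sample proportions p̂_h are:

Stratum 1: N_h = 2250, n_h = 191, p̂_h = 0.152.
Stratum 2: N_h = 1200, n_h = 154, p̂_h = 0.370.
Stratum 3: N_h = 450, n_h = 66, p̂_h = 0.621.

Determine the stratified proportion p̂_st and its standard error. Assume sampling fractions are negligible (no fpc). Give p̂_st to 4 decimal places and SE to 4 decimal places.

N = 3900; stratum weights W_h = N_h/N.
p̂_st = Σ W_h p̂_h = (2250·0.152 + 1200·0.370 + 450·0.621)/3900 = 0.27319
V̂(p̂_st) = Σ W_h² p̂_h(1−p̂_h)/(n_h−1):
  stratum 1: (2250/3900)²·0.152·0.848/190 = 0.000225799
  stratum 2: (1200/3900)²·0.370·0.630/153 = 0.000144239
  stratum 3: (450/3900)²·0.621·0.379/65 = 4.82074e-05
V̂(p̂_st) = 0.000418246; SE = √V̂ = 0.0204511

p̂_st ≈ 0.2732, SE ≈ 0.0205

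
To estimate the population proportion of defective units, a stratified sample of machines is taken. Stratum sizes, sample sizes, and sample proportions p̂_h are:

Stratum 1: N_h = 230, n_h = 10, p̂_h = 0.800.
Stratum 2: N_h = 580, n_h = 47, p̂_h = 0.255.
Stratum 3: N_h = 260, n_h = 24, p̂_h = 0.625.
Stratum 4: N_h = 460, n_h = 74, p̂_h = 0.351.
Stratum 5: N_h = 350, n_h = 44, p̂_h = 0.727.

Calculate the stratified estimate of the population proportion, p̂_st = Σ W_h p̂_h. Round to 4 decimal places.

N = 1880; stratum weights W_h = N_h/N.
p̂_st = Σ W_h p̂_h = (230·0.800 + 580·0.255 + 260·0.625 + 460·0.351 + 350·0.727)/1880 = 0.48421

p̂_st ≈ 0.4842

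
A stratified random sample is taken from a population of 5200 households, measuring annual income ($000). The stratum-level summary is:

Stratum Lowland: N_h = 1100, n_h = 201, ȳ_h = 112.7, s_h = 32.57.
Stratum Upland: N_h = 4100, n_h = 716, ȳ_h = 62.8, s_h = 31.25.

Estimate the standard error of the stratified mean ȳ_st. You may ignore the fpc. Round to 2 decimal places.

SE(ȳ_st) ≈ 1.04

V̂(ȳ_st) = Σ W_h² s_h²/n_h, with W_h = N_h/N and N = 5200:
  stratum Lowland: (1100/5200)²·32.57²/201 = 0.236166
  stratum Upland: (4100/5200)²·31.25²/716 = 0.847907
V̂(ȳ_st) = 1.08407
SE(ȳ_st) = √1.08407 = 1.04119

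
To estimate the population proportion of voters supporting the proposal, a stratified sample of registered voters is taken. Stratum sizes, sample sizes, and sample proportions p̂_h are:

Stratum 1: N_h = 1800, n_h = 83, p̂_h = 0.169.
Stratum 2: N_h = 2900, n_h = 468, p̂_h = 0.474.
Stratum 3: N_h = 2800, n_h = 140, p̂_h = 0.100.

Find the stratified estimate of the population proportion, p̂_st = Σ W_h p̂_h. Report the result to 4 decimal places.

p̂_st ≈ 0.2612

N = 7500; stratum weights W_h = N_h/N.
p̂_st = Σ W_h p̂_h = (1800·0.169 + 2900·0.474 + 2800·0.100)/7500 = 0.26117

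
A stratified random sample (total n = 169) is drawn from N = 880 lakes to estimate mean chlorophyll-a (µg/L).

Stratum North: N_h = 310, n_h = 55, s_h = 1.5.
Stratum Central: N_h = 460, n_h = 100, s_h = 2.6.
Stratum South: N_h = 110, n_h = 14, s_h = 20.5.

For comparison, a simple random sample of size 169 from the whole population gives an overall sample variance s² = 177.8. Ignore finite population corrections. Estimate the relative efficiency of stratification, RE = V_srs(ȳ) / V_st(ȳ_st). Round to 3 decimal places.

RE ≈ 2.136

V̂(ȳ_st) = Σ W_h² s_h²/n_h, with W_h = N_h/N and N = 880:
  stratum North: (310/880)²·1.5²/55 = 0.00507666
  stratum Central: (460/880)²·2.6²/100 = 0.0184713
  stratum South: (110/880)²·20.5²/14 = 0.469029
V_st = 0.492577
V_srs = s²/n = 177.8/169 = 1.05207
Relative efficiency = V_srs / V_st = 1.05207/0.492577 = 2.1359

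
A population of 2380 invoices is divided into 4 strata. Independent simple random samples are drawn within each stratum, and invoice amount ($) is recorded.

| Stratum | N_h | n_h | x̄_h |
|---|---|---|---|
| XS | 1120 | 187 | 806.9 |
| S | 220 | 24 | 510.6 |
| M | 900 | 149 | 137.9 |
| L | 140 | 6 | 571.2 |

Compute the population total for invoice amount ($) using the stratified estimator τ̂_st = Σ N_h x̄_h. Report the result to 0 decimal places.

τ̂_st = Σ N_h x̄_h = 1120·806.9 + 220·510.6 + 900·137.9 + 140·571.2 = 1220138

τ̂_st ≈ 1220138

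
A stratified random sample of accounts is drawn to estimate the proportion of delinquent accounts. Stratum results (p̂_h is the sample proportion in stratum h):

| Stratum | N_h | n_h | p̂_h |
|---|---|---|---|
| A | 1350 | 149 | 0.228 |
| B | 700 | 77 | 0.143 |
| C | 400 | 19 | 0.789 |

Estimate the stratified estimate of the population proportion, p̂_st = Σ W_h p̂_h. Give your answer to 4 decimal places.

N = 2450; stratum weights W_h = N_h/N.
p̂_st = Σ W_h p̂_h = (1350·0.228 + 700·0.143 + 400·0.789)/2450 = 0.29531

p̂_st ≈ 0.2953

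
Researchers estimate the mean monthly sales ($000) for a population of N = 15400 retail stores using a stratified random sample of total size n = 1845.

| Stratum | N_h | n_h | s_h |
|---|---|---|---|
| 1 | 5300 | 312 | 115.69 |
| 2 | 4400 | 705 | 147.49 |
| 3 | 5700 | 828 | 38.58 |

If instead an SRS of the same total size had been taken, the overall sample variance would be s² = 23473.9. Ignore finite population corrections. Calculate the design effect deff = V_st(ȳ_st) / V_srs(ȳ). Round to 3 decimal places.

V̂(ȳ_st) = Σ W_h² s_h²/n_h, with W_h = N_h/N and N = 15400:
  stratum 1: (5300/15400)²·115.69²/312 = 5.08098
  stratum 2: (4400/15400)²·147.49²/705 = 2.51884
  stratum 3: (5700/15400)²·38.58²/828 = 0.246265
V_st = 7.84608
V_srs = s²/n = 23473.9/1845 = 12.723
deff = V_st / V_srs = 7.84608/12.723 = 0.6167

deff ≈ 0.617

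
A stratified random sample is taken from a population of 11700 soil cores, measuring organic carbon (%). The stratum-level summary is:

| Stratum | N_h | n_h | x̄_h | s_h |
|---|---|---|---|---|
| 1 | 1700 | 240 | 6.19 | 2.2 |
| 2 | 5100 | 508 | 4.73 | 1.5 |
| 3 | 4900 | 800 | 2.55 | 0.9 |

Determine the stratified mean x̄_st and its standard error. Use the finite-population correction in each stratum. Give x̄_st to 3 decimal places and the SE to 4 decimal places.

x̄_st ≈ 4.029, SE ≈ 0.0357

x̄_st = Σ W_h x̄_h = (1700·6.19 + 5100·4.73 + 4900·2.55)/11700 = 4.02915
V̂(x̄_st) = Σ W_h² (1 − n_h/N_h) s_h²/n_h, with W_h = N_h/N and N = 11700:
  stratum 1: (1700/11700)²·(1 − 240/1700)·2.2²/240 = 0.000365649
  stratum 2: (5100/11700)²·(1 − 508/5100)·1.5²/508 = 0.000757738
  stratum 3: (4900/11700)²·(1 − 800/4900)·0.9²/800 = 0.000148595
V̂(x̄_st) = 0.00127198
SE(x̄_st) = √0.00127198 = 0.0356649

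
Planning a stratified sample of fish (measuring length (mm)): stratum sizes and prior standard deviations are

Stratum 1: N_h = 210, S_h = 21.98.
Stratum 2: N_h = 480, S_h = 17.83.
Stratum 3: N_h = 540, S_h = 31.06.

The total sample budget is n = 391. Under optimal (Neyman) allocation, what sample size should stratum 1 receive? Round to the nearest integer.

60

Neyman allocation: n_h = n · N_h S_h / Σ N_i S_i, with n = 391.
  stratum 1: N_h·S_h = 210·21.98 = 4615.80
  stratum 2: N_h·S_h = 480·17.83 = 8558.40
  stratum 3: N_h·S_h = 540·31.06 = 16772.40
Σ N_h S_h = 29946.60
n for stratum 1 = 391·4615.80/29946.60 = 60.267 → 60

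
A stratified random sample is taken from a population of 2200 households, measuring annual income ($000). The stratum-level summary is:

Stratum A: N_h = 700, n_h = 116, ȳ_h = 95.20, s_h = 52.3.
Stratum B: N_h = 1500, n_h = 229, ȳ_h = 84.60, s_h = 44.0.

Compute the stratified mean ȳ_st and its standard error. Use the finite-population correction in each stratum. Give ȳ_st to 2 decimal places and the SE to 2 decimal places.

ȳ_st ≈ 87.97, SE ≈ 2.31

ȳ_st = Σ W_h ȳ_h = (700·95.20 + 1500·84.60)/2200 = 87.97273
V̂(ȳ_st) = Σ W_h² (1 − n_h/N_h) s_h²/n_h, with W_h = N_h/N and N = 2200:
  stratum A: (700/2200)²·(1 − 116/700)·52.3²/116 = 1.99164
  stratum B: (1500/2200)²·(1 − 229/1500)·44.0²/229 = 3.33013
V̂(ȳ_st) = 5.32177
SE(ȳ_st) = √5.32177 = 2.3069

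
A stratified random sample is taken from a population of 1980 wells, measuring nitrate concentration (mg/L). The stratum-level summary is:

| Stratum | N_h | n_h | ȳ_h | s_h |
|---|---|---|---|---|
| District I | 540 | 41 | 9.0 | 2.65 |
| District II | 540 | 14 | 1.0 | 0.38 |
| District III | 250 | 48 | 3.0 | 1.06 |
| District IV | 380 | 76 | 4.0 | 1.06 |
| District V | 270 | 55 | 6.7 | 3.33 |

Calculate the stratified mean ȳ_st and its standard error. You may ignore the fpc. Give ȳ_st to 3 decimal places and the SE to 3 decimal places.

ȳ_st ≈ 4.787, SE ≈ 0.135

ȳ_st = Σ W_h ȳ_h = (540·9.0 + 540·1.0 + 250·3.0 + 380·4.0 + 270·6.7)/1980 = 4.78737
V̂(ȳ_st) = Σ W_h² s_h²/n_h, with W_h = N_h/N and N = 1980:
  stratum District I: (540/1980)²·2.65²/41 = 0.0127399
  stratum District II: (540/1980)²·0.38²/14 = 0.000767178
  stratum District III: (250/1980)²·1.06²/48 = 0.000373182
  stratum District IV: (380/1980)²·1.06²/76 = 0.000544546
  stratum District V: (270/1980)²·3.33²/55 = 0.00374906
V̂(ȳ_st) = 0.0181738
SE(ȳ_st) = √0.0181738 = 0.13481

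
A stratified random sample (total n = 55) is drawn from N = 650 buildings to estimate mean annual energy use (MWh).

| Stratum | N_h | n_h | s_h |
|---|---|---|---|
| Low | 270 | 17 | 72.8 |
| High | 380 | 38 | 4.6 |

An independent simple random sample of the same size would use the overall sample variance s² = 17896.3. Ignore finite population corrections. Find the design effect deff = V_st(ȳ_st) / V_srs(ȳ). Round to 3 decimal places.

V̂(ȳ_st) = Σ W_h² s_h²/n_h, with W_h = N_h/N and N = 650:
  stratum Low: (270/650)²·72.8²/17 = 53.7916
  stratum High: (380/650)²·4.6²/38 = 0.190315
V_st = 53.9819
V_srs = s²/n = 17896.3/55 = 325.387
deff = V_st / V_srs = 53.9819/325.387 = 0.1659

deff ≈ 0.166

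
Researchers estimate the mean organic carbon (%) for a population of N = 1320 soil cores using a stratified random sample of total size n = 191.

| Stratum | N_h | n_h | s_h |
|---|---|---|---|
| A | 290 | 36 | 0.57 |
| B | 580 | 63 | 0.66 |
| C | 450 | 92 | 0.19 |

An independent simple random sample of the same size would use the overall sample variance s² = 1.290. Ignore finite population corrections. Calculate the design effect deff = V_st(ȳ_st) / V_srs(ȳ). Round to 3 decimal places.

V̂(ȳ_st) = Σ W_h² s_h²/n_h, with W_h = N_h/N and N = 1320:
  stratum A: (290/1320)²·0.57²/36 = 0.000435607
  stratum B: (580/1320)²·0.66²/63 = 0.00133492
  stratum C: (450/1320)²·0.19²/92 = 4.56033e-05
V_st = 0.00181613
V_srs = s²/n = 1.290/191 = 0.00675393
deff = V_st / V_srs = 0.00181613/0.00675393 = 0.2689

deff ≈ 0.269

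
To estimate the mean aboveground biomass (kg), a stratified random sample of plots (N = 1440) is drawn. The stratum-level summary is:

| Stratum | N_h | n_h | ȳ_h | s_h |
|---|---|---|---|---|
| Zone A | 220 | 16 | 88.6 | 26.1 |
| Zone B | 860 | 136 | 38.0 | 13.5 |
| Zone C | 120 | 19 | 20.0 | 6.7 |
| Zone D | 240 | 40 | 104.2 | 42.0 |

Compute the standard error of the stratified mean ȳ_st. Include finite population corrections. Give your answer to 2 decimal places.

V̂(ȳ_st) = Σ W_h² (1 − n_h/N_h) s_h²/n_h, with W_h = N_h/N and N = 1440:
  stratum Zone A: (220/1440)²·(1 − 16/220)·26.1²/16 = 0.921486
  stratum Zone B: (860/1440)²·(1 − 136/860)·13.5²/136 = 0.402384
  stratum Zone C: (120/1440)²·(1 − 19/120)·6.7²/19 = 0.0138094
  stratum Zone D: (240/1440)²·(1 − 40/240)·42.0²/40 = 1.02083
V̂(ȳ_st) = 2.35851
SE(ȳ_st) = √2.35851 = 1.53575

SE(ȳ_st) ≈ 1.54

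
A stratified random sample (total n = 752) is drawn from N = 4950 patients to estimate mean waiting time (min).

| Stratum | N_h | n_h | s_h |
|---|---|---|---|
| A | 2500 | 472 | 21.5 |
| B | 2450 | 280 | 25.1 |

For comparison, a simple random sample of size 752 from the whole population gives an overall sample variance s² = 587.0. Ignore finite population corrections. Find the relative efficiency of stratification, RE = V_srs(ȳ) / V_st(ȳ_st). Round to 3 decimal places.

RE ≈ 0.975

V̂(ȳ_st) = Σ W_h² s_h²/n_h, with W_h = N_h/N and N = 4950:
  stratum A: (2500/4950)²·21.5²/472 = 0.249807
  stratum B: (2450/4950)²·25.1²/280 = 0.551203
V_st = 0.801009
V_srs = s²/n = 587.0/752 = 0.780585
Relative efficiency = V_srs / V_st = 0.780585/0.801009 = 0.9745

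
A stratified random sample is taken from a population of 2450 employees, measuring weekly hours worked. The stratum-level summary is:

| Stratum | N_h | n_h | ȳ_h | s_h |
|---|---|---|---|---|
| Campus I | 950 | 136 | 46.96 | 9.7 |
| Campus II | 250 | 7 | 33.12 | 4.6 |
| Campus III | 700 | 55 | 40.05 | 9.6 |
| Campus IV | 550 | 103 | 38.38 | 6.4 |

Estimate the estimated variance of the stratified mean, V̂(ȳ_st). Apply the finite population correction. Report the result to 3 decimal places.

V̂(ȳ_st) ≈ 0.262

V̂(ȳ_st) = Σ W_h² (1 − n_h/N_h) s_h²/n_h, with W_h = N_h/N and N = 2450:
  stratum Campus I: (950/2450)²·(1 − 136/950)·9.7²/136 = 0.0891293
  stratum Campus II: (250/2450)²·(1 − 7/250)·4.6²/7 = 0.0305937
  stratum Campus III: (700/2450)²·(1 − 55/700)·9.6²/55 = 0.126039
  stratum Campus IV: (550/2450)²·(1 − 103/550)·6.4²/103 = 0.0162877
V̂(ȳ_st) = 0.26205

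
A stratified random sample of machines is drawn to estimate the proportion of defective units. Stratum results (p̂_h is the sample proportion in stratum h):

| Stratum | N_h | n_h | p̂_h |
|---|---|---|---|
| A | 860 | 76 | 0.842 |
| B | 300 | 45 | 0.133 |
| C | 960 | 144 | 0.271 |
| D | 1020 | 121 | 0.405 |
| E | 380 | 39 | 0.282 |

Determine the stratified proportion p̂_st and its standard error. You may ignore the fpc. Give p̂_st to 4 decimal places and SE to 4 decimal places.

p̂_st ≈ 0.4388, SE ≈ 0.0214

N = 3520; stratum weights W_h = N_h/N.
p̂_st = Σ W_h p̂_h = (860·0.842 + 300·0.133 + 960·0.271 + 1020·0.405 + 380·0.282)/3520 = 0.43876
V̂(p̂_st) = Σ W_h² p̂_h(1−p̂_h)/(n_h−1):
  stratum A: (860/3520)²·0.842·0.158/75 = 0.000105881
  stratum B: (300/3520)²·0.133·0.867/44 = 1.9036e-05
  stratum C: (960/3520)²·0.271·0.729/143 = 0.000102759
  stratum D: (1020/3520)²·0.405·0.595/120 = 0.000168619
  stratum E: (380/3520)²·0.282·0.718/38 = 6.20972e-05
V̂(p̂_st) = 0.000458392; SE = √V̂ = 0.0214101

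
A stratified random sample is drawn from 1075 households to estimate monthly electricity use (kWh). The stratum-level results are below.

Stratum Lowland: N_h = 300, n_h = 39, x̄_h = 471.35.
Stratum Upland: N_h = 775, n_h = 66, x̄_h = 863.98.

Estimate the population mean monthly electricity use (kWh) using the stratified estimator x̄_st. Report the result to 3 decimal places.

x̄_st ≈ 754.409

N = Σ N_h = 1075. Stratum weights W_h = N_h/N.
x̄_st = (300·471.35 + 775·863.98) / 1075 = 754.40884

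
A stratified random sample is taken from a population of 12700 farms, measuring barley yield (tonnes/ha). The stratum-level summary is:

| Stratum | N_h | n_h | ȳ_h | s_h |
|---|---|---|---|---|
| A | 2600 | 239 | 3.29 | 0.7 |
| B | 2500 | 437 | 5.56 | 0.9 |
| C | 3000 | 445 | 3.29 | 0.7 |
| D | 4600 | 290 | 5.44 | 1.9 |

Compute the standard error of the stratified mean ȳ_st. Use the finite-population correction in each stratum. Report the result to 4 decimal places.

SE(ȳ_st) ≈ 0.0415

V̂(ȳ_st) = Σ W_h² (1 − n_h/N_h) s_h²/n_h, with W_h = N_h/N and N = 12700:
  stratum A: (2600/12700)²·(1 − 239/2600)·0.7²/239 = 7.80297e-05
  stratum B: (2500/12700)²·(1 − 437/2500)·0.9²/437 = 5.92701e-05
  stratum C: (3000/12700)²·(1 − 445/3000)·0.7²/445 = 5.23288e-05
  stratum D: (4600/12700)²·(1 − 290/4600)·1.9²/290 = 0.00153016
V̂(ȳ_st) = 0.00171979
SE(ȳ_st) = √0.00171979 = 0.0414703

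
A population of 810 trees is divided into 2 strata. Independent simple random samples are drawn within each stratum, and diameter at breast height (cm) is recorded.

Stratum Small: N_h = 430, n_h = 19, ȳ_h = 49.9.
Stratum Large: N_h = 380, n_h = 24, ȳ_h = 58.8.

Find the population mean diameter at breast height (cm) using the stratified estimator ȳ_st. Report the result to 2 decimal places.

ȳ_st ≈ 54.08

N = Σ N_h = 810. Stratum weights W_h = N_h/N.
ȳ_st = (430·49.9 + 380·58.8) / 810 = 54.0753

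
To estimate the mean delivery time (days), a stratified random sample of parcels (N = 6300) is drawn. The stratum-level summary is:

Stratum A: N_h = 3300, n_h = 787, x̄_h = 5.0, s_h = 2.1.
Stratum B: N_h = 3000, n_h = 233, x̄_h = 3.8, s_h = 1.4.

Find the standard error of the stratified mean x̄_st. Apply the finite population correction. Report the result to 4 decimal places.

V̂(x̄_st) = Σ W_h² (1 − n_h/N_h) s_h²/n_h, with W_h = N_h/N and N = 6300:
  stratum A: (3300/6300)²·(1 − 787/3300)·2.1²/787 = 0.00117082
  stratum B: (3000/6300)²·(1 − 233/3000)·1.4²/233 = 0.00175934
V̂(x̄_st) = 0.00293016
SE(x̄_st) = √0.00293016 = 0.0541309

SE(x̄_st) ≈ 0.0541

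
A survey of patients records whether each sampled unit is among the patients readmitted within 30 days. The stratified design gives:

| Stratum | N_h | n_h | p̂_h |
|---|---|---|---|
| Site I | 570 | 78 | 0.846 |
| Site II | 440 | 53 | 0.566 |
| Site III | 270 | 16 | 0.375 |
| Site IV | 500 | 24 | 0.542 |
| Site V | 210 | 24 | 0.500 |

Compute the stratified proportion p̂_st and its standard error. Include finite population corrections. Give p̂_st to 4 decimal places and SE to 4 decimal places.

N = 1990; stratum weights W_h = N_h/N.
p̂_st = Σ W_h p̂_h = (570·0.846 + 440·0.566 + 270·0.375 + 500·0.542 + 210·0.500)/1990 = 0.60729
V̂(p̂_st) = Σ W_h² (1 − n_h/N_h) p̂_h(1−p̂_h)/(n_h−1):
  stratum Site I: (570/1990)²·(1 − 78/570)·0.846·0.154/77 = 0.000119821
  stratum Site II: (440/1990)²·(1 − 53/440)·0.566·0.434/52 = 0.000203124
  stratum Site III: (270/1990)²·(1 − 16/270)·0.375·0.625/15 = 0.00027059
  stratum Site IV: (500/1990)²·(1 − 24/500)·0.542·0.458/23 = 0.000648646
  stratum Site V: (210/1990)²·(1 − 24/210)·0.500·0.500/23 = 0.000107211
V̂(p̂_st) = 0.00134939; SE = √V̂ = 0.0367341

p̂_st ≈ 0.6073, SE ≈ 0.0367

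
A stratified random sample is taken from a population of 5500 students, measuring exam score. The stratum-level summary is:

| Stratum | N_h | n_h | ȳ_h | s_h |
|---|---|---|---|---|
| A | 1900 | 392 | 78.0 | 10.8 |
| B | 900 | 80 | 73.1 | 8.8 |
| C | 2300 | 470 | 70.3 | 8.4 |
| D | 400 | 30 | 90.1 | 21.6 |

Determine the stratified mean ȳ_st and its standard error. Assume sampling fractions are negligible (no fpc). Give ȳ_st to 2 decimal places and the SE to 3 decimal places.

ȳ_st = Σ W_h ȳ_h = (1900·78.0 + 900·73.1 + 2300·70.3 + 400·90.1)/5500 = 74.85818
V̂(ȳ_st) = Σ W_h² s_h²/n_h, with W_h = N_h/N and N = 5500:
  stratum A: (1900/5500)²·10.8²/392 = 0.0355094
  stratum B: (900/5500)²·8.8²/80 = 0.02592
  stratum C: (2300/5500)²·8.4²/470 = 0.0262537
  stratum D: (400/5500)²·21.6²/30 = 0.0822585
V̂(ȳ_st) = 0.169942
SE(ȳ_st) = √0.169942 = 0.41224

ȳ_st ≈ 74.86, SE ≈ 0.412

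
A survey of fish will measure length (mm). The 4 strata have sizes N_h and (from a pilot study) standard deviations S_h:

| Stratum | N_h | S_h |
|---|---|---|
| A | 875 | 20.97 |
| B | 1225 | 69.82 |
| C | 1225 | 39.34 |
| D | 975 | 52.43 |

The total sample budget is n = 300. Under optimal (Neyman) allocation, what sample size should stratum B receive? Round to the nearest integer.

126

Neyman allocation: n_h = n · N_h S_h / Σ N_i S_i, with n = 300.
  stratum A: N_h·S_h = 875·20.97 = 18348.75
  stratum B: N_h·S_h = 1225·69.82 = 85529.50
  stratum C: N_h·S_h = 1225·39.34 = 48191.50
  stratum D: N_h·S_h = 975·52.43 = 51119.25
Σ N_h S_h = 203189.00
n for stratum B = 300·85529.50/203189.00 = 126.281 → 126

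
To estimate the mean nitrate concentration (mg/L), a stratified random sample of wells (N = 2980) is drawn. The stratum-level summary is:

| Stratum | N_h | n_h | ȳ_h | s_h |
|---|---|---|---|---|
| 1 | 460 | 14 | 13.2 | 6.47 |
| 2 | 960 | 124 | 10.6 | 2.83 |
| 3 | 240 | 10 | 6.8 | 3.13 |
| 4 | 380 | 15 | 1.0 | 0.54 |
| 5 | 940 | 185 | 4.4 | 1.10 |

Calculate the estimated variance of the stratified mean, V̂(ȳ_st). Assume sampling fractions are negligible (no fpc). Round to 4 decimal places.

V̂(ȳ_st) = Σ W_h² s_h²/n_h, with W_h = N_h/N and N = 2980:
  stratum 1: (460/2980)²·6.47²/14 = 0.0712465
  stratum 2: (960/2980)²·2.83²/124 = 0.00670288
  stratum 3: (240/2980)²·3.13²/10 = 0.00635446
  stratum 4: (380/2980)²·0.54²/15 = 0.000316105
  stratum 5: (940/2980)²·1.10²/185 = 0.000650784
V̂(ȳ_st) = 0.0852707

V̂(ȳ_st) ≈ 0.0853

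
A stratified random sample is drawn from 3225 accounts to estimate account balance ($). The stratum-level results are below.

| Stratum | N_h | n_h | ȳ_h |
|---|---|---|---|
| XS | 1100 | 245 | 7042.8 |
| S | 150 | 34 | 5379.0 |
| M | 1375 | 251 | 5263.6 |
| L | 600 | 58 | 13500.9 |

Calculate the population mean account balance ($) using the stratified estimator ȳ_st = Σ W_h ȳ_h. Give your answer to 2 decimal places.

ȳ_st ≈ 7408.35

N = Σ N_h = 3225. Stratum weights W_h = N_h/N.
ȳ_st = (1100·7042.8 + 150·5379.0 + 1375·5263.6 + 600·13500.9) / 3225 = 7408.3473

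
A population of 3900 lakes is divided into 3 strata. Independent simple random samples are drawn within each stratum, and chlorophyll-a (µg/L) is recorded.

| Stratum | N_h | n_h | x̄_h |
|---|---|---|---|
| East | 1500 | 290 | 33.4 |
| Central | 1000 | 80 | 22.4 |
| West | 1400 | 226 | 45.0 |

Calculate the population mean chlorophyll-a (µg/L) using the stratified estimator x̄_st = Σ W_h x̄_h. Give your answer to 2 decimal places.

N = Σ N_h = 3900. Stratum weights W_h = N_h/N.
x̄_st = (1500·33.4 + 1000·22.4 + 1400·45.0) / 3900 = 34.7436

x̄_st ≈ 34.74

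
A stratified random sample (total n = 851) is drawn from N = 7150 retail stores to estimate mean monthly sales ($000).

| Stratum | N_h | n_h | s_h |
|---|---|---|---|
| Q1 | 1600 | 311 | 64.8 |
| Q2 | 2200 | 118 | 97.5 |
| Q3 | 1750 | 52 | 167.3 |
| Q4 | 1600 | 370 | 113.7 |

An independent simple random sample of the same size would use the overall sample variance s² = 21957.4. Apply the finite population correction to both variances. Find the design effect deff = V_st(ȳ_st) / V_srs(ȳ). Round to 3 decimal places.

deff ≈ 1.777

V̂(ȳ_st) = Σ W_h² (1 − n_h/N_h) s_h²/n_h, with W_h = N_h/N and N = 7150:
  stratum Q1: (1600/7150)²·(1 − 311/1600)·64.8²/311 = 0.544691
  stratum Q2: (2200/7150)²·(1 − 118/2200)·97.5²/118 = 7.21803
  stratum Q3: (1750/7150)²·(1 − 52/1750)·167.3²/52 = 31.2862
  stratum Q4: (1600/7150)²·(1 − 370/1600)·113.7²/370 = 1.34503
V_st = 40.3939
V_srs = (1 − 851/7150)·21957.4/851 = 22.7309
deff = V_st / V_srs = 40.3939/22.7309 = 1.7770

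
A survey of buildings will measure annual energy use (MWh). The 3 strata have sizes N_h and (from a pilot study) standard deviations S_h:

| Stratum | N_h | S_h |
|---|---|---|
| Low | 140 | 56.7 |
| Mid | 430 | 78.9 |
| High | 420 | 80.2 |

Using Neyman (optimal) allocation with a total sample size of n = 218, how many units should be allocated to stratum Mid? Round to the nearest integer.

98

Neyman allocation: n_h = n · N_h S_h / Σ N_i S_i, with n = 218.
  stratum Low: N_h·S_h = 140·56.7 = 7938.00
  stratum Mid: N_h·S_h = 430·78.9 = 33927.00
  stratum High: N_h·S_h = 420·80.2 = 33684.00
Σ N_h S_h = 75549.00
n for stratum Mid = 218·33927.00/75549.00 = 97.898 → 98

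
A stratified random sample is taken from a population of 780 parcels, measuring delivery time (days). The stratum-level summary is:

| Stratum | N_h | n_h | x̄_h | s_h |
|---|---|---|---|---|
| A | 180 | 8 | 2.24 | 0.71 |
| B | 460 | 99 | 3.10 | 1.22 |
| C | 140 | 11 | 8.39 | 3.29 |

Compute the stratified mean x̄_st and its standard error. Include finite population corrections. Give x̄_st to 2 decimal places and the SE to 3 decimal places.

x̄_st ≈ 3.85, SE ≈ 0.191

x̄_st = Σ W_h x̄_h = (180·2.24 + 460·3.10 + 140·8.39)/780 = 3.85103
V̂(x̄_st) = Σ W_h² (1 − n_h/N_h) s_h²/n_h, with W_h = N_h/N and N = 780:
  stratum A: (180/780)²·(1 − 8/180)·0.71²/8 = 0.00320655
  stratum B: (460/780)²·(1 − 99/460)·1.22²/99 = 0.00410356
  stratum C: (140/780)²·(1 − 11/140)·3.29²/11 = 0.0292097
V̂(x̄_st) = 0.0365198
SE(x̄_st) = √0.0365198 = 0.191102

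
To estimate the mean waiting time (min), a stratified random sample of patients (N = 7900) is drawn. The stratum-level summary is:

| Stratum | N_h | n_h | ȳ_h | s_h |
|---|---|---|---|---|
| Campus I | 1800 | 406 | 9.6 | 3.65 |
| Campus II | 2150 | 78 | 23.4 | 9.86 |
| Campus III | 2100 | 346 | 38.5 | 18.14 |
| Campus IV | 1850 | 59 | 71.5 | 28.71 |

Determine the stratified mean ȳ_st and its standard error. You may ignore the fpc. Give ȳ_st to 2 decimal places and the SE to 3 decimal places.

ȳ_st ≈ 35.53, SE ≈ 0.963

ȳ_st = Σ W_h ȳ_h = (1800·9.6 + 2150·23.4 + 2100·38.5 + 1850·71.5)/7900 = 35.53354
V̂(ȳ_st) = Σ W_h² s_h²/n_h, with W_h = N_h/N and N = 7900:
  stratum Campus I: (1800/7900)²·3.65²/406 = 0.00170353
  stratum Campus II: (2150/7900)²·9.86²/78 = 0.0923171
  stratum Campus III: (2100/7900)²·18.14²/346 = 0.0672021
  stratum Campus IV: (1850/7900)²·28.71²/59 = 0.766132
V̂(ȳ_st) = 0.927355
SE(ȳ_st) = √0.927355 = 0.962993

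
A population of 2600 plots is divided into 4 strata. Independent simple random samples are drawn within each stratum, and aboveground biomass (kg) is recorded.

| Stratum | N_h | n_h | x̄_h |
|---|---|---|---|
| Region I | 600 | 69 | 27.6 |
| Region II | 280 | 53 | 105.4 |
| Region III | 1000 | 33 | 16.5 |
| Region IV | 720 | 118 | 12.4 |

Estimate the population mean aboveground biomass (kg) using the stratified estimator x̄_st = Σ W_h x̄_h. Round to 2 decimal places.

N = Σ N_h = 2600. Stratum weights W_h = N_h/N.
x̄_st = (600·27.6 + 280·105.4 + 1000·16.5 + 720·12.4) / 2600 = 27.5000

x̄_st ≈ 27.50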